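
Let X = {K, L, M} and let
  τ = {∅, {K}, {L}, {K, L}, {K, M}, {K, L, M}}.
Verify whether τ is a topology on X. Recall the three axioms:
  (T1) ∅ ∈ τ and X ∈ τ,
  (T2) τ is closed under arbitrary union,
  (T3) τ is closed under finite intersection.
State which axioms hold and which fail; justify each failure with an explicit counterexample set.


τ IS a topology on X.

Axiom (T1): ∅ ∈ τ? Yes; X ∈ τ? Yes.
Axiom (T2/T3): check pairwise unions and intersections of members of τ.
All pairwise intersections and unions checked — each lies in τ. Therefore τ satisfies (T1), (T2), (T3): it IS a topology on X.


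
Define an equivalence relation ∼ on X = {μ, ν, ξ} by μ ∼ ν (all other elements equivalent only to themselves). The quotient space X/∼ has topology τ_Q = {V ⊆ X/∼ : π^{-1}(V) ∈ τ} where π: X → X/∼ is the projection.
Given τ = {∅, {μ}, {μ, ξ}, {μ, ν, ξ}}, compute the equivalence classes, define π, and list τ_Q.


X/∼ = {[μ=ν], [ξ]}; |τ_Q| = 2.

Equivalence classes: [μ=ν], [ξ].
Quotient map π: X → X/∼ sends μ ↦ [μ=ν], ν ↦ [μ=ν], ξ ↦ [ξ].
For each subset V ⊆ X/∼, compute π^{-1}(V) ⊆ X and check whether π^{-1}(V) ∈ τ. V is open in τ_Q iff π^{-1}(V) ∈ τ.
  V = {}: π^{-1}(V) = ∅ ∈ τ ✓.
  V = {[μ=ν]}: π^{-1}(V) = {μ, ν} ∉ τ ✗.
  V = {[ξ]}: π^{-1}(V) = {ξ} ∉ τ ✗.
  V = {[μ=ν], [ξ]}: π^{-1}(V) = {μ, ν, ξ} ∈ τ ✓.
Open sets in the quotient: τ_Q = {{}, {[μ=ν], [ξ]}} (2 elements).


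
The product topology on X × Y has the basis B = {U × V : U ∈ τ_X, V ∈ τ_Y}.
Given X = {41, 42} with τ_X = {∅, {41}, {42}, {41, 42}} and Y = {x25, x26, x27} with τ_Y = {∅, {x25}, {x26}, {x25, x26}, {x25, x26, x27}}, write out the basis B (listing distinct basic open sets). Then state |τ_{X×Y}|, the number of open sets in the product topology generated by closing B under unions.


Basis B = {∅ × ∅, {41} × {x25}, {41} × {x26}, {42} × {x25}, {42} × {x26}, {41} × {x25, x26}, {41, 42} × {x25}, {41, 42} × {x26}, {42} × {x25, x26}, {41} × {x25, x26, x27}, {42} × {x25, x26, x27}, {41, 42} × {x25, x26}, {41, 42} × {x25, x26, x27}}; |τ_{X×Y}| = 25.

Enumerate products U × V with U ∈ τ_X, V ∈ τ_Y (deduplicated):
  ∅ × ∅ = {} (∅)
  {41} × {x25} = {(41,x25)}
  {41} × {x26} = {(41,x26)}
  {42} × {x25} = {(42,x25)}
  {42} × {x26} = {(42,x26)}
  {41} × {x25, x26} = {(41,x25), (41,x26)}
  {41, 42} × {x25} = {(41,x25), (42,x25)}
  {41, 42} × {x26} = {(41,x26), (42,x26)}
  {42} × {x25, x26} = {(42,x25), (42,x26)}
  {41} × {x25, x26, x27} = {(41,x25), (41,x26), (41,x27)}
  {42} × {x25, x26, x27} = {(42,x25), (42,x26), (42,x27)}
  {41, 42} × {x25, x26} = {(41,x25), (41,x26), (42,x25), (42,x26)}
  {41, 42} × {x25, x26, x27} = {(41,x25), (41,x26), (41,x27), (42,x25), (42,x26), (42,x27)}
These 13 distinct sets form the basis B.
Close under arbitrary unions to get τ_{X×Y}; counting gives |τ_{X×Y}| = 25.


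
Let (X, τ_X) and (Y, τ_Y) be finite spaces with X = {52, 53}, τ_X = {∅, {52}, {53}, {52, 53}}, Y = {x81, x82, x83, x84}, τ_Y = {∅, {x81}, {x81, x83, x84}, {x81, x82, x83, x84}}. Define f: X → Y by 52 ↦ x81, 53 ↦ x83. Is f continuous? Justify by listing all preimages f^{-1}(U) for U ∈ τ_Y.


f IS continuous.

Compute f^{-1}(U) for each U ∈ τ_Y:
  U = ∅: f^{-1}(U) = ∅ ∈ τ_X ✓.
  U = {x81}: f^{-1}(U) = {52} ∈ τ_X ✓.
  U = {x81, x83, x84}: f^{-1}(U) = {52, 53} ∈ τ_X ✓.
  U = {x81, x82, x83, x84}: f^{-1}(U) = {52, 53} ∈ τ_X ✓.
Every preimage lies in τ_X, so f IS continuous.


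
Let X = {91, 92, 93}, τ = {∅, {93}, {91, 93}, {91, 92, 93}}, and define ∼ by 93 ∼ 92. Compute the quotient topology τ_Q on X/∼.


X/∼ = {[91], [92=93]}; |τ_Q| = 2.

Equivalence classes: [91], [92=93].
Quotient map π: X → X/∼ sends 91 ↦ [91], 92 ↦ [92=93], 93 ↦ [92=93].
For each subset V ⊆ X/∼, compute π^{-1}(V) ⊆ X and check whether π^{-1}(V) ∈ τ. V is open in τ_Q iff π^{-1}(V) ∈ τ.
  V = {}: π^{-1}(V) = ∅ ∈ τ ✓.
  V = {[91]}: π^{-1}(V) = {91} ∉ τ ✗.
  V = {[92=93]}: π^{-1}(V) = {92, 93} ∉ τ ✗.
  V = {[91], [92=93]}: π^{-1}(V) = {91, 92, 93} ∈ τ ✓.
Open sets in the quotient: τ_Q = {{}, {[91], [92=93]}} (2 elements).


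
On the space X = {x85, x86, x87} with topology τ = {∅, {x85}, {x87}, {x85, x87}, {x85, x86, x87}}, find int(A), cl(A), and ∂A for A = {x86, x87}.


int(A) = {x87}, cl(A) = {x86, x87}, ∂A = {x86}.

Closed sets in (X, τ) are complements of opens:
  closed(X, τ) = {∅, {x86}, {x85, x86}, {x86, x87}, {x85, x86, x87}}.
int(A) = ⋃ {U ∈ τ : U ⊆ A}. Opens contained in A: ∅, {x87}.
Taking the union of these: int(A) = {x87}.
cl(A) = ⋂ {C closed : A ⊆ C}. Closed sets containing A: {x86, x87}, {x85, x86, x87}.
Intersecting these: cl(A) = {x86, x87}.
∂A = cl(A) ∖ int(A) = {x86, x87} ∖ {x87} = {x86}.


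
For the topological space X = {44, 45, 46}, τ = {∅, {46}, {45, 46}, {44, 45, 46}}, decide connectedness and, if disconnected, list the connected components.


(X, τ) is connected.

Find clopen sets (U ∈ τ with X ∖ U ∈ τ):
  U = ∅, X ∖ U = {44, 45, 46} — both open, so U is clopen.
  U = {44, 45, 46}, X ∖ U = ∅ — both open, so U is clopen.
Only trivial clopens (∅ and X) exist, so (X, τ) is connected.
Compute connected components by grouping points that agree on all clopens:
  component: {44, 45, 46}


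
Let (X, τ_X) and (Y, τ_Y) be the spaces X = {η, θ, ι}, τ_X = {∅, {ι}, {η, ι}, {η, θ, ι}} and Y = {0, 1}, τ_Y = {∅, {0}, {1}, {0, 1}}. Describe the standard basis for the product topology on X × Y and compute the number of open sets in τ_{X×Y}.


Basis B = {∅ × ∅, {ι} × {0}, {ι} × {1}, {η, ι} × {0}, {η, ι} × {1}, {ι} × {0, 1}, {η, θ, ι} × {0}, {η, θ, ι} × {1}, {η, ι} × {0, 1}, {η, θ, ι} × {0, 1}}; |τ_{X×Y}| = 16.

Enumerate products U × V with U ∈ τ_X, V ∈ τ_Y (deduplicated):
  ∅ × ∅ = {} (∅)
  {ι} × {0} = {(ι,0)}
  {ι} × {1} = {(ι,1)}
  {η, ι} × {0} = {(η,0), (ι,0)}
  {η, ι} × {1} = {(η,1), (ι,1)}
  {ι} × {0, 1} = {(ι,0), (ι,1)}
  {η, θ, ι} × {0} = {(η,0), (θ,0), (ι,0)}
  {η, θ, ι} × {1} = {(η,1), (θ,1), (ι,1)}
  {η, ι} × {0, 1} = {(η,0), (η,1), (ι,0), (ι,1)}
  {η, θ, ι} × {0, 1} = {(η,0), (η,1), (θ,0), (θ,1), (ι,0), (ι,1)}
These 10 distinct sets form the basis B.
Close under arbitrary unions to get τ_{X×Y}; counting gives |τ_{X×Y}| = 16.


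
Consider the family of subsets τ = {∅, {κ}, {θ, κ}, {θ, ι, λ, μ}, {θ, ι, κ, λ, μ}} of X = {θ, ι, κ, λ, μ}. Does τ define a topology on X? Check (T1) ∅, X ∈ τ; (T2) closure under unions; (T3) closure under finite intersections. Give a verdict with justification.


τ is NOT a topology on X.

Axiom (T1): ∅ ∈ τ? Yes; X ∈ τ? Yes.
Axiom (T2/T3): check pairwise unions and intersections of members of τ.
Counterexample for (T3): {θ, κ} ∩ {θ, ι, λ, μ} = {θ} ∉ τ. Therefore τ is NOT a topology.


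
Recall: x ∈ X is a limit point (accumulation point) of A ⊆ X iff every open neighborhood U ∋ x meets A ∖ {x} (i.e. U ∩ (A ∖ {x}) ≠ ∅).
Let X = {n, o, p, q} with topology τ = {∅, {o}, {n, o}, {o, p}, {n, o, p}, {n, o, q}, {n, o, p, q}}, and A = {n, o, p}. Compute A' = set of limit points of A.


A' = {n, p, q}

For each x ∈ X, list the open sets U ∈ τ with x ∈ U, then check whether U ∩ (A ∖ {x}) ≠ ∅ for every such U.
  x = n: opens ∋ x are {n, o}, {n, o, p}, {n, o, q}, {n, o, p, q}; each meets A ∖ {n}, so x IS a limit point.
  x = o: open {o} ∋ x has {o} ∩ (A ∖ {o}) = ∅, so x is NOT a limit point.
  x = p: opens ∋ x are {o, p}, {n, o, p}, {n, o, p, q}; each meets A ∖ {p}, so x IS a limit point.
  x = q: opens ∋ x are {n, o, q}, {n, o, p, q}; each meets A ∖ {q}, so x IS a limit point.
Collecting: A' = {n, p, q}.


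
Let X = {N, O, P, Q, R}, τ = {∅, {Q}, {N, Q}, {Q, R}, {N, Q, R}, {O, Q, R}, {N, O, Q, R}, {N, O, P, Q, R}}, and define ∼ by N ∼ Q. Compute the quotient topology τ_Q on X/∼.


X/∼ = {[N=Q], [O], [P], [R]}; |τ_Q| = 5.

Equivalence classes: [N=Q], [O], [P], [R].
Quotient map π: X → X/∼ sends N ↦ [N=Q], O ↦ [O], P ↦ [P], Q ↦ [N=Q], R ↦ [R].
For each subset V ⊆ X/∼, compute π^{-1}(V) ⊆ X and check whether π^{-1}(V) ∈ τ. V is open in τ_Q iff π^{-1}(V) ∈ τ.
  V = {}: π^{-1}(V) = ∅ ∈ τ ✓.
  V = {[N=Q]}: π^{-1}(V) = {N, Q} ∈ τ ✓.
  V = {[O]}: π^{-1}(V) = {O} ∉ τ ✗.
  V = {[N=Q], [O]}: π^{-1}(V) = {N, O, Q} ∉ τ ✗.
  V = {[P]}: π^{-1}(V) = {P} ∉ τ ✗.
  V = {[N=Q], [P]}: π^{-1}(V) = {N, P, Q} ∉ τ ✗.
  V = {[O], [P]}: π^{-1}(V) = {O, P} ∉ τ ✗.
  V = {[N=Q], [O], [P]}: π^{-1}(V) = {N, O, P, Q} ∉ τ ✗.
  V = {[R]}: π^{-1}(V) = {R} ∉ τ ✗.
  V = {[N=Q], [R]}: π^{-1}(V) = {N, Q, R} ∈ τ ✓.
  V = {[O], [R]}: π^{-1}(V) = {O, R} ∉ τ ✗.
  V = {[N=Q], [O], [R]}: π^{-1}(V) = {N, O, Q, R} ∈ τ ✓.
  V = {[P], [R]}: π^{-1}(V) = {P, R} ∉ τ ✗.
  V = {[N=Q], [P], [R]}: π^{-1}(V) = {N, P, Q, R} ∉ τ ✗.
  V = {[O], [P], [R]}: π^{-1}(V) = {O, P, R} ∉ τ ✗.
  V = {[N=Q], [O], [P], [R]}: π^{-1}(V) = {N, O, P, Q, R} ∈ τ ✓.
Open sets in the quotient: τ_Q = {{}, {[N=Q]}, {[N=Q], [R]}, {[N=Q], [O], [R]}, {[N=Q], [O], [P], [R]}} (5 elements).


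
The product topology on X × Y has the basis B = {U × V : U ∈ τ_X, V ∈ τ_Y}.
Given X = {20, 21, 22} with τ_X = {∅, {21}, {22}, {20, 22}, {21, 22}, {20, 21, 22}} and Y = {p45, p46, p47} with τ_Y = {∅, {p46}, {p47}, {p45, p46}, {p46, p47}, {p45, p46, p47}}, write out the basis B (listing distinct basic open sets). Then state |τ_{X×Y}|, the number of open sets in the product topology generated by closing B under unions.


Basis B = {∅ × ∅, {21} × {p46}, {21} × {p47}, {22} × {p46}, {22} × {p47}, {20, 22} × {p46}, {20, 22} × {p47}, {21} × {p45, p46}, {21} × {p46, p47}, {21, 22} × {p46}, {21, 22} × {p47}, {22} × {p45, p46}, {22} × {p46, p47}, {20, 21, 22} × {p46}, {20, 21, 22} × {p47}, {21} × {p45, p46, p47}, {22} × {p45, p46, p47}, {20, 22} × {p45, p46}, {20, 22} × {p46, p47}, {21, 22} × {p45, p46}, {21, 22} × {p46, p47}, {20, 22} × {p45, p46, p47}, {20, 21, 22} × {p45, p46}, {20, 21, 22} × {p46, p47}, {21, 22} × {p45, p46, p47}, {20, 21, 22} × {p45, p46, p47}}; |τ_{X×Y}| = 108.

Enumerate products U × V with U ∈ τ_X, V ∈ τ_Y (deduplicated):
  ∅ × ∅ = {} (∅)
  {21} × {p46} = {(21,p46)}
  {21} × {p47} = {(21,p47)}
  {22} × {p46} = {(22,p46)}
  {22} × {p47} = {(22,p47)}
  {20, 22} × {p46} = {(20,p46), (22,p46)}
  {20, 22} × {p47} = {(20,p47), (22,p47)}
  {21} × {p45, p46} = {(21,p45), (21,p46)}
  {21} × {p46, p47} = {(21,p46), (21,p47)}
  {21, 22} × {p46} = {(21,p46), (22,p46)}
  {21, 22} × {p47} = {(21,p47), (22,p47)}
  {22} × {p45, p46} = {(22,p45), (22,p46)}
  {22} × {p46, p47} = {(22,p46), (22,p47)}
  {20, 21, 22} × {p46} = {(20,p46), (21,p46), (22,p46)}
  {20, 21, 22} × {p47} = {(20,p47), (21,p47), (22,p47)}
  {21} × {p45, p46, p47} = {(21,p45), (21,p46), (21,p47)}
  {22} × {p45, p46, p47} = {(22,p45), (22,p46), (22,p47)}
  {20, 22} × {p45, p46} = {(20,p45), (20,p46), (22,p45), (22,p46)}
  {20, 22} × {p46, p47} = {(20,p46), (20,p47), (22,p46), (22,p47)}
  {21, 22} × {p45, p46} = {(21,p45), (21,p46), (22,p45), (22,p46)}
  {21, 22} × {p46, p47} = {(21,p46), (21,p47), (22,p46), (22,p47)}
  {20, 22} × {p45, p46, p47} = {(20,p45), (20,p46), (20,p47), (22,p45), (22,p46), (22,p47)}
  {20, 21, 22} × {p45, p46} = {(20,p45), (20,p46), (21,p45), (21,p46), (22,p45), (22,p46)}
  {20, 21, 22} × {p46, p47} = {(20,p46), (20,p47), (21,p46), (21,p47), (22,p46), (22,p47)}
  {21, 22} × {p45, p46, p47} = {(21,p45), (21,p46), (21,p47), (22,p45), (22,p46), (22,p47)}
  {20, 21, 22} × {p45, p46, p47} = {(20,p45), (20,p46), (20,p47), (21,p45), (21,p46), (21,p47), (22,p45), (22,p46), (22,p47)}
These 26 distinct sets form the basis B.
Close under arbitrary unions to get τ_{X×Y}; counting gives |τ_{X×Y}| = 108.


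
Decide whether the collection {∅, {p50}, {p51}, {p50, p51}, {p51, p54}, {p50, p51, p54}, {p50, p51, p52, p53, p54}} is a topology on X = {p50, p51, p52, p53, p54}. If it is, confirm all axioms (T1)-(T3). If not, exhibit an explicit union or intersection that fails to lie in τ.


τ IS a topology on X.

Axiom (T1): ∅ ∈ τ? Yes; X ∈ τ? Yes.
Axiom (T2/T3): check pairwise unions and intersections of members of τ.
All pairwise intersections and unions checked — each lies in τ. Therefore τ satisfies (T1), (T2), (T3): it IS a topology on X.


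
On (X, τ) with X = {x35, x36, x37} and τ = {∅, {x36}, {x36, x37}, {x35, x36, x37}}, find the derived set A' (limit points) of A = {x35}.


A' = ∅

For each x ∈ X, list the open sets U ∈ τ with x ∈ U, then check whether U ∩ (A ∖ {x}) ≠ ∅ for every such U.
  x = x35: open {x35, x36, x37} ∋ x has {x35, x36, x37} ∩ (A ∖ {x35}) = ∅, so x is NOT a limit point.
  x = x36: open {x36} ∋ x has {x36} ∩ (A ∖ {x36}) = ∅, so x is NOT a limit point.
  x = x37: open {x36, x37} ∋ x has {x36, x37} ∩ (A ∖ {x37}) = ∅, so x is NOT a limit point.
Collecting: A' = ∅.


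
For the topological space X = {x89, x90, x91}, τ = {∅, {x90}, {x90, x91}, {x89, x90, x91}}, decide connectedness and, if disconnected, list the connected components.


(X, τ) is connected.

Find clopen sets (U ∈ τ with X ∖ U ∈ τ):
  U = ∅, X ∖ U = {x89, x90, x91} — both open, so U is clopen.
  U = {x89, x90, x91}, X ∖ U = ∅ — both open, so U is clopen.
Only trivial clopens (∅ and X) exist, so (X, τ) is connected.
Compute connected components by grouping points that agree on all clopens:
  component: {x89, x90, x91}


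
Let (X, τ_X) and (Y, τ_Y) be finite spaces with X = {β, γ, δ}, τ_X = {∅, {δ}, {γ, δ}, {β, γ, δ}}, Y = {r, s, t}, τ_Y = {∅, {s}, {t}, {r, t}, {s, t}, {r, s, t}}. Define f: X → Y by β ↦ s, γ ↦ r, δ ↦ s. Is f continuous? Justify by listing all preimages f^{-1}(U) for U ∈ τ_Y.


f is NOT continuous.

Compute f^{-1}(U) for each U ∈ τ_Y:
  U = ∅: f^{-1}(U) = ∅ ∈ τ_X ✓.
  U = {s}: f^{-1}(U) = {β, δ} ∉ τ_X ✗.
  U = {t}: f^{-1}(U) = ∅ ∈ τ_X ✓.
  U = {r, t}: f^{-1}(U) = {γ} ∉ τ_X ✗.
  U = {s, t}: f^{-1}(U) = {β, δ} ∉ τ_X ✗.
  U = {r, s, t}: f^{-1}(U) = {β, γ, δ} ∈ τ_X ✓.
Found U = {s} with f^{-1}(U) = {β, δ} not in τ_X. Therefore f is NOT continuous.


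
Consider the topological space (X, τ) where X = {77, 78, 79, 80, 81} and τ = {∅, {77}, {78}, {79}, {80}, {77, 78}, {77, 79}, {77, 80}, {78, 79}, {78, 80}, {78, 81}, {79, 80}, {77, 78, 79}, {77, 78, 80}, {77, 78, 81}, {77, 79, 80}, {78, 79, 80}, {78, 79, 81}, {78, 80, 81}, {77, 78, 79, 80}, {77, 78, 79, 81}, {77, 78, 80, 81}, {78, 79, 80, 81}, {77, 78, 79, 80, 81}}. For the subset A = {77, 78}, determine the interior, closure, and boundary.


int(A) = {77, 78}, cl(A) = {77, 78, 81}, ∂A = {81}.

Closed sets in (X, τ) are complements of opens:
  closed(X, τ) = {∅, {77}, {79}, {80}, {81}, {77, 79}, {77, 80}, {77, 81}, {78, 81}, {79, 80}, {79, 81}, {80, 81}, {77, 78, 81}, {77, 79, 80}, {77, 79, 81}, {77, 80, 81}, {78, 79, 81}, {78, 80, 81}, {79, 80, 81}, {77, 78, 79, 81}, {77, 78, 80, 81}, {77, 79, 80, 81}, {78, 79, 80, 81}, {77, 78, 79, 80, 81}}.
int(A) = ⋃ {U ∈ τ : U ⊆ A}. Opens contained in A: ∅, {77}, {78}, {77, 78}.
Taking the union of these: int(A) = {77, 78}.
cl(A) = ⋂ {C closed : A ⊆ C}. Closed sets containing A: {77, 78, 81}, {77, 78, 79, 81}, {77, 78, 80, 81}, {77, 78, 79, 80, 81}.
Intersecting these: cl(A) = {77, 78, 81}.
∂A = cl(A) ∖ int(A) = {77, 78, 81} ∖ {77, 78} = {81}.


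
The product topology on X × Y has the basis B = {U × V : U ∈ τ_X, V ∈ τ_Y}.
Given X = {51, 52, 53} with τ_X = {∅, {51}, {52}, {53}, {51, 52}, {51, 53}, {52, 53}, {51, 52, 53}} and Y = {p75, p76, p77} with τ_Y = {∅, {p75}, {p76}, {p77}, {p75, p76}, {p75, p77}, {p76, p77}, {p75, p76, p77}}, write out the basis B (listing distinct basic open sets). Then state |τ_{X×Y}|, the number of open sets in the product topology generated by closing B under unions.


Basis B = {∅ × ∅, {51} × {p75}, {51} × {p76}, {51} × {p77}, {52} × {p75}, {52} × {p76}, {52} × {p77}, {53} × {p75}, {53} × {p76}, {53} × {p77}, {51} × {p75, p76}, {51} × {p75, p77}, {51, 52} × {p75}, {51, 53} × {p75}, {51} × {p76, p77}, {51, 52} × {p76}, {51, 53} × {p76}, {51, 52} × {p77}, {51, 53} × {p77}, {52} × {p75, p76}, {52} × {p75, p77}, {52, 53} × {p75}, {52} × {p76, p77}, {52, 53} × {p76}, {52, 53} × {p77}, {53} × {p75, p76}, {53} × {p75, p77}, {53} × {p76, p77}, {51} × {p75, p76, p77}, {51, 52, 53} × {p75}, {51, 52, 53} × {p76}, {51, 52, 53} × {p77}, {52} × {p75, p76, p77}, {53} × {p75, p76, p77}, {51, 52} × {p75, p76}, {51, 53} × {p75, p76}, {51, 52} × {p75, p77}, {51, 53} × {p75, p77}, {51, 52} × {p76, p77}, {51, 53} × {p76, p77}, {52, 53} × {p75, p76}, {52, 53} × {p75, p77}, {52, 53} × {p76, p77}, {51, 52} × {p75, p76, p77}, {51, 53} × {p75, p76, p77}, {51, 52, 53} × {p75, p76}, {51, 52, 53} × {p75, p77}, {51, 52, 53} × {p76, p77}, {52, 53} × {p75, p76, p77}, {51, 52, 53} × {p75, p76, p77}}; |τ_{X×Y}| = 512.

Enumerate products U × V with U ∈ τ_X, V ∈ τ_Y (deduplicated):
  ∅ × ∅ = {} (∅)
  {51} × {p75} = {(51,p75)}
  {51} × {p76} = {(51,p76)}
  {51} × {p77} = {(51,p77)}
  {52} × {p75} = {(52,p75)}
  {52} × {p76} = {(52,p76)}
  {52} × {p77} = {(52,p77)}
  {53} × {p75} = {(53,p75)}
  {53} × {p76} = {(53,p76)}
  {53} × {p77} = {(53,p77)}
  {51} × {p75, p76} = {(51,p75), (51,p76)}
  {51} × {p75, p77} = {(51,p75), (51,p77)}
  {51, 52} × {p75} = {(51,p75), (52,p75)}
  {51, 53} × {p75} = {(51,p75), (53,p75)}
  {51} × {p76, p77} = {(51,p76), (51,p77)}
  {51, 52} × {p76} = {(51,p76), (52,p76)}
  {51, 53} × {p76} = {(51,p76), (53,p76)}
  {51, 52} × {p77} = {(51,p77), (52,p77)}
  {51, 53} × {p77} = {(51,p77), (53,p77)}
  {52} × {p75, p76} = {(52,p75), (52,p76)}
  {52} × {p75, p77} = {(52,p75), (52,p77)}
  {52, 53} × {p75} = {(52,p75), (53,p75)}
  {52} × {p76, p77} = {(52,p76), (52,p77)}
  {52, 53} × {p76} = {(52,p76), (53,p76)}
  {52, 53} × {p77} = {(52,p77), (53,p77)}
  {53} × {p75, p76} = {(53,p75), (53,p76)}
  {53} × {p75, p77} = {(53,p75), (53,p77)}
  {53} × {p76, p77} = {(53,p76), (53,p77)}
  {51} × {p75, p76, p77} = {(51,p75), (51,p76), (51,p77)}
  {51, 52, 53} × {p75} = {(51,p75), (52,p75), (53,p75)}
  {51, 52, 53} × {p76} = {(51,p76), (52,p76), (53,p76)}
  {51, 52, 53} × {p77} = {(51,p77), (52,p77), (53,p77)}
  {52} × {p75, p76, p77} = {(52,p75), (52,p76), (52,p77)}
  {53} × {p75, p76, p77} = {(53,p75), (53,p76), (53,p77)}
  {51, 52} × {p75, p76} = {(51,p75), (51,p76), (52,p75), (52,p76)}
  {51, 53} × {p75, p76} = {(51,p75), (51,p76), (53,p75), (53,p76)}
  {51, 52} × {p75, p77} = {(51,p75), (51,p77), (52,p75), (52,p77)}
  {51, 53} × {p75, p77} = {(51,p75), (51,p77), (53,p75), (53,p77)}
  {51, 52} × {p76, p77} = {(51,p76), (51,p77), (52,p76), (52,p77)}
  {51, 53} × {p76, p77} = {(51,p76), (51,p77), (53,p76), (53,p77)}
  {52, 53} × {p75, p76} = {(52,p75), (52,p76), (53,p75), (53,p76)}
  {52, 53} × {p75, p77} = {(52,p75), (52,p77), (53,p75), (53,p77)}
  {52, 53} × {p76, p77} = {(52,p76), (52,p77), (53,p76), (53,p77)}
  {51, 52} × {p75, p76, p77} = {(51,p75), (51,p76), (51,p77), (52,p75), (52,p76), (52,p77)}
  {51, 53} × {p75, p76, p77} = {(51,p75), (51,p76), (51,p77), (53,p75), (53,p76), (53,p77)}
  {51, 52, 53} × {p75, p76} = {(51,p75), (51,p76), (52,p75), (52,p76), (53,p75), (53,p76)}
  {51, 52, 53} × {p75, p77} = {(51,p75), (51,p77), (52,p75), (52,p77), (53,p75), (53,p77)}
  {51, 52, 53} × {p76, p77} = {(51,p76), (51,p77), (52,p76), (52,p77), (53,p76), (53,p77)}
  {52, 53} × {p75, p76, p77} = {(52,p75), (52,p76), (52,p77), (53,p75), (53,p76), (53,p77)}
  {51, 52, 53} × {p75, p76, p77} = {(51,p75), (51,p76), (51,p77), (52,p75), (52,p76), (52,p77), (53,p75), (53,p76), (53,p77)}
These 50 distinct sets form the basis B.
Close under arbitrary unions to get τ_{X×Y}; counting gives |τ_{X×Y}| = 512.


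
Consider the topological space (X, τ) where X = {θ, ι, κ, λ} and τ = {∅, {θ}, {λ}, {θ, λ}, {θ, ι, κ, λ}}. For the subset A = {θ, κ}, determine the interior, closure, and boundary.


int(A) = {θ}, cl(A) = {θ, ι, κ}, ∂A = {ι, κ}.

Closed sets in (X, τ) are complements of opens:
  closed(X, τ) = {∅, {ι, κ}, {θ, ι, κ}, {ι, κ, λ}, {θ, ι, κ, λ}}.
int(A) = ⋃ {U ∈ τ : U ⊆ A}. Opens contained in A: ∅, {θ}.
Taking the union of these: int(A) = {θ}.
cl(A) = ⋂ {C closed : A ⊆ C}. Closed sets containing A: {θ, ι, κ}, {θ, ι, κ, λ}.
Intersecting these: cl(A) = {θ, ι, κ}.
∂A = cl(A) ∖ int(A) = {θ, ι, κ} ∖ {θ} = {ι, κ}.


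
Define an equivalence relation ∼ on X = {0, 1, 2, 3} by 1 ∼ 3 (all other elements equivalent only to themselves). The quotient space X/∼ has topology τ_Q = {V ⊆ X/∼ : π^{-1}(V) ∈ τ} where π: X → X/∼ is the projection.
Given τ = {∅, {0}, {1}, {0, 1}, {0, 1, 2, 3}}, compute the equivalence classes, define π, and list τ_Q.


X/∼ = {[0], [1=3], [2]}; |τ_Q| = 3.

Equivalence classes: [0], [1=3], [2].
Quotient map π: X → X/∼ sends 0 ↦ [0], 1 ↦ [1=3], 2 ↦ [2], 3 ↦ [1=3].
For each subset V ⊆ X/∼, compute π^{-1}(V) ⊆ X and check whether π^{-1}(V) ∈ τ. V is open in τ_Q iff π^{-1}(V) ∈ τ.
  V = {}: π^{-1}(V) = ∅ ∈ τ ✓.
  V = {[0]}: π^{-1}(V) = {0} ∈ τ ✓.
  V = {[1=3]}: π^{-1}(V) = {1, 3} ∉ τ ✗.
  V = {[0], [1=3]}: π^{-1}(V) = {0, 1, 3} ∉ τ ✗.
  V = {[2]}: π^{-1}(V) = {2} ∉ τ ✗.
  V = {[0], [2]}: π^{-1}(V) = {0, 2} ∉ τ ✗.
  V = {[1=3], [2]}: π^{-1}(V) = {1, 2, 3} ∉ τ ✗.
  V = {[0], [1=3], [2]}: π^{-1}(V) = {0, 1, 2, 3} ∈ τ ✓.
Open sets in the quotient: τ_Q = {{}, {[0]}, {[0], [1=3], [2]}} (3 elements).


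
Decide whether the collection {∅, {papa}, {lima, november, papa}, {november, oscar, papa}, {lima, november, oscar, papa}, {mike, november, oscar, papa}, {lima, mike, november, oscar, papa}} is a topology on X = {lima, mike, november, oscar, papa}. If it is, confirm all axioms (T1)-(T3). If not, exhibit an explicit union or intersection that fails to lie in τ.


τ is NOT a topology on X.

Axiom (T1): ∅ ∈ τ? Yes; X ∈ τ? Yes.
Axiom (T2/T3): check pairwise unions and intersections of members of τ.
Counterexample for (T3): {lima, november, papa} ∩ {november, oscar, papa} = {november, papa} ∉ τ. Therefore τ is NOT a topology.


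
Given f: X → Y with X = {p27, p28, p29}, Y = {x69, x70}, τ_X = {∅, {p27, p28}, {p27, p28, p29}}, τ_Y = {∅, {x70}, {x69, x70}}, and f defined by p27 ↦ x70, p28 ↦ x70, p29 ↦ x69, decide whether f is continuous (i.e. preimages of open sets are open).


f IS continuous.

Compute f^{-1}(U) for each U ∈ τ_Y:
  U = ∅: f^{-1}(U) = ∅ ∈ τ_X ✓.
  U = {x70}: f^{-1}(U) = {p27, p28} ∈ τ_X ✓.
  U = {x69, x70}: f^{-1}(U) = {p27, p28, p29} ∈ τ_X ✓.
Every preimage lies in τ_X, so f IS continuous.


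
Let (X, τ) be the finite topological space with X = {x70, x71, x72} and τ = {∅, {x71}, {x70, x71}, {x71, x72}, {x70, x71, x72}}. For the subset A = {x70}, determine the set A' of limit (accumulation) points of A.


A' = ∅

For each x ∈ X, list the open sets U ∈ τ with x ∈ U, then check whether U ∩ (A ∖ {x}) ≠ ∅ for every such U.
  x = x70: open {x70, x71} ∋ x has {x70, x71} ∩ (A ∖ {x70}) = ∅, so x is NOT a limit point.
  x = x71: open {x71} ∋ x has {x71} ∩ (A ∖ {x71}) = ∅, so x is NOT a limit point.
  x = x72: open {x71, x72} ∋ x has {x71, x72} ∩ (A ∖ {x72}) = ∅, so x is NOT a limit point.
Collecting: A' = ∅.


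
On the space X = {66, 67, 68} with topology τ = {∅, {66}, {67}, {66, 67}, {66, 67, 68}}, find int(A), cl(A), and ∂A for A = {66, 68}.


int(A) = {66}, cl(A) = {66, 68}, ∂A = {68}.

Closed sets in (X, τ) are complements of opens:
  closed(X, τ) = {∅, {68}, {66, 68}, {67, 68}, {66, 67, 68}}.
int(A) = ⋃ {U ∈ τ : U ⊆ A}. Opens contained in A: ∅, {66}.
Taking the union of these: int(A) = {66}.
cl(A) = ⋂ {C closed : A ⊆ C}. Closed sets containing A: {66, 68}, {66, 67, 68}.
Intersecting these: cl(A) = {66, 68}.
∂A = cl(A) ∖ int(A) = {66, 68} ∖ {66} = {68}.


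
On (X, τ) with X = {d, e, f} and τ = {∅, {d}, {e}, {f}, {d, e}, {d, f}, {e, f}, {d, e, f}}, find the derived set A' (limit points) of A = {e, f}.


A' = ∅

For each x ∈ X, list the open sets U ∈ τ with x ∈ U, then check whether U ∩ (A ∖ {x}) ≠ ∅ for every such U.
  x = d: open {d} ∋ x has {d} ∩ (A ∖ {d}) = ∅, so x is NOT a limit point.
  x = e: open {e} ∋ x has {e} ∩ (A ∖ {e}) = ∅, so x is NOT a limit point.
  x = f: open {f} ∋ x has {f} ∩ (A ∖ {f}) = ∅, so x is NOT a limit point.
Collecting: A' = ∅.


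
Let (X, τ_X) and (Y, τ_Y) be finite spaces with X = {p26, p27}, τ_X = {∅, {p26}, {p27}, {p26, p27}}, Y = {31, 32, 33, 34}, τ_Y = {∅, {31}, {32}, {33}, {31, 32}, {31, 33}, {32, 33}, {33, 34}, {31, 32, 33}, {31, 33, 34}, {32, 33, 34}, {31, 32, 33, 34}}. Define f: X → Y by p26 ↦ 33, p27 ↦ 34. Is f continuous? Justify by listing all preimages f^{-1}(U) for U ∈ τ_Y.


f IS continuous.

Compute f^{-1}(U) for each U ∈ τ_Y:
  U = ∅: f^{-1}(U) = ∅ ∈ τ_X ✓.
  U = {31}: f^{-1}(U) = ∅ ∈ τ_X ✓.
  U = {32}: f^{-1}(U) = ∅ ∈ τ_X ✓.
  U = {33}: f^{-1}(U) = {p26} ∈ τ_X ✓.
  U = {31, 32}: f^{-1}(U) = ∅ ∈ τ_X ✓.
  U = {31, 33}: f^{-1}(U) = {p26} ∈ τ_X ✓.
  U = {32, 33}: f^{-1}(U) = {p26} ∈ τ_X ✓.
  U = {33, 34}: f^{-1}(U) = {p26, p27} ∈ τ_X ✓.
  U = {31, 32, 33}: f^{-1}(U) = {p26} ∈ τ_X ✓.
  U = {31, 33, 34}: f^{-1}(U) = {p26, p27} ∈ τ_X ✓.
  U = {32, 33, 34}: f^{-1}(U) = {p26, p27} ∈ τ_X ✓.
  U = {31, 32, 33, 34}: f^{-1}(U) = {p26, p27} ∈ τ_X ✓.
Every preimage lies in τ_X, so f IS continuous.


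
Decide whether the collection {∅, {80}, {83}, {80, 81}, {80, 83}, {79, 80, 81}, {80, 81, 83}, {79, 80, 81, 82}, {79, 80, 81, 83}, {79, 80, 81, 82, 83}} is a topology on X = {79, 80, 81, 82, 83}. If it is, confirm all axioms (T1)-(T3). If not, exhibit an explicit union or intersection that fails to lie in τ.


τ IS a topology on X.

Axiom (T1): ∅ ∈ τ? Yes; X ∈ τ? Yes.
Axiom (T2/T3): check pairwise unions and intersections of members of τ.
All pairwise intersections and unions checked — each lies in τ. Therefore τ satisfies (T1), (T2), (T3): it IS a topology on X.


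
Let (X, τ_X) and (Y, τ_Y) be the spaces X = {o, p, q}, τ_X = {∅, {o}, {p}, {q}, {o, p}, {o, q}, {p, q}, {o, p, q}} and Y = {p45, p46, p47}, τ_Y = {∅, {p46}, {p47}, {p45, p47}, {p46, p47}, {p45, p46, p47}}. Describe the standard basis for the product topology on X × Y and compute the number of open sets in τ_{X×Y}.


Basis B = {∅ × ∅, {o} × {p46}, {o} × {p47}, {p} × {p46}, {p} × {p47}, {q} × {p46}, {q} × {p47}, {o} × {p45, p47}, {o} × {p46, p47}, {o, p} × {p46}, {o, q} × {p46}, {o, p} × {p47}, {o, q} × {p47}, {p} × {p45, p47}, {p} × {p46, p47}, {p, q} × {p46}, {p, q} × {p47}, {q} × {p45, p47}, {q} × {p46, p47}, {o} × {p45, p46, p47}, {o, p, q} × {p46}, {o, p, q} × {p47}, {p} × {p45, p46, p47}, {q} × {p45, p46, p47}, {o, p} × {p45, p47}, {o, q} × {p45, p47}, {o, p} × {p46, p47}, {o, q} × {p46, p47}, {p, q} × {p45, p47}, {p, q} × {p46, p47}, {o, p} × {p45, p46, p47}, {o, q} × {p45, p46, p47}, {o, p, q} × {p45, p47}, {o, p, q} × {p46, p47}, {p, q} × {p45, p46, p47}, {o, p, q} × {p45, p46, p47}}; |τ_{X×Y}| = 216.

Enumerate products U × V with U ∈ τ_X, V ∈ τ_Y (deduplicated):
  ∅ × ∅ = {} (∅)
  {o} × {p46} = {(o,p46)}
  {o} × {p47} = {(o,p47)}
  {p} × {p46} = {(p,p46)}
  {p} × {p47} = {(p,p47)}
  {q} × {p46} = {(q,p46)}
  {q} × {p47} = {(q,p47)}
  {o} × {p45, p47} = {(o,p45), (o,p47)}
  {o} × {p46, p47} = {(o,p46), (o,p47)}
  {o, p} × {p46} = {(o,p46), (p,p46)}
  {o, q} × {p46} = {(o,p46), (q,p46)}
  {o, p} × {p47} = {(o,p47), (p,p47)}
  {o, q} × {p47} = {(o,p47), (q,p47)}
  {p} × {p45, p47} = {(p,p45), (p,p47)}
  {p} × {p46, p47} = {(p,p46), (p,p47)}
  {p, q} × {p46} = {(p,p46), (q,p46)}
  {p, q} × {p47} = {(p,p47), (q,p47)}
  {q} × {p45, p47} = {(q,p45), (q,p47)}
  {q} × {p46, p47} = {(q,p46), (q,p47)}
  {o} × {p45, p46, p47} = {(o,p45), (o,p46), (o,p47)}
  {o, p, q} × {p46} = {(o,p46), (p,p46), (q,p46)}
  {o, p, q} × {p47} = {(o,p47), (p,p47), (q,p47)}
  {p} × {p45, p46, p47} = {(p,p45), (p,p46), (p,p47)}
  {q} × {p45, p46, p47} = {(q,p45), (q,p46), (q,p47)}
  {o, p} × {p45, p47} = {(o,p45), (o,p47), (p,p45), (p,p47)}
  {o, q} × {p45, p47} = {(o,p45), (o,p47), (q,p45), (q,p47)}
  {o, p} × {p46, p47} = {(o,p46), (o,p47), (p,p46), (p,p47)}
  {o, q} × {p46, p47} = {(o,p46), (o,p47), (q,p46), (q,p47)}
  {p, q} × {p45, p47} = {(p,p45), (p,p47), (q,p45), (q,p47)}
  {p, q} × {p46, p47} = {(p,p46), (p,p47), (q,p46), (q,p47)}
  {o, p} × {p45, p46, p47} = {(o,p45), (o,p46), (o,p47), (p,p45), (p,p46), (p,p47)}
  {o, q} × {p45, p46, p47} = {(o,p45), (o,p46), (o,p47), (q,p45), (q,p46), (q,p47)}
  {o, p, q} × {p45, p47} = {(o,p45), (o,p47), (p,p45), (p,p47), (q,p45), (q,p47)}
  {o, p, q} × {p46, p47} = {(o,p46), (o,p47), (p,p46), (p,p47), (q,p46), (q,p47)}
  {p, q} × {p45, p46, p47} = {(p,p45), (p,p46), (p,p47), (q,p45), (q,p46), (q,p47)}
  {o, p, q} × {p45, p46, p47} = {(o,p45), (o,p46), (o,p47), (p,p45), (p,p46), (p,p47), (q,p45), (q,p46), (q,p47)}
These 36 distinct sets form the basis B.
Close under arbitrary unions to get τ_{X×Y}; counting gives |τ_{X×Y}| = 216.


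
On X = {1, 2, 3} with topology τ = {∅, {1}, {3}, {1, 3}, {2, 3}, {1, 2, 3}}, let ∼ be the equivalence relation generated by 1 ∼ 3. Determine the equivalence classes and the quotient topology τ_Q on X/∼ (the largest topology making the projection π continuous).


X/∼ = {[1=3], [2]}; |τ_Q| = 3.

Equivalence classes: [1=3], [2].
Quotient map π: X → X/∼ sends 1 ↦ [1=3], 2 ↦ [2], 3 ↦ [1=3].
For each subset V ⊆ X/∼, compute π^{-1}(V) ⊆ X and check whether π^{-1}(V) ∈ τ. V is open in τ_Q iff π^{-1}(V) ∈ τ.
  V = {}: π^{-1}(V) = ∅ ∈ τ ✓.
  V = {[1=3]}: π^{-1}(V) = {1, 3} ∈ τ ✓.
  V = {[2]}: π^{-1}(V) = {2} ∉ τ ✗.
  V = {[1=3], [2]}: π^{-1}(V) = {1, 2, 3} ∈ τ ✓.
Open sets in the quotient: τ_Q = {{}, {[1=3]}, {[1=3], [2]}} (3 elements).


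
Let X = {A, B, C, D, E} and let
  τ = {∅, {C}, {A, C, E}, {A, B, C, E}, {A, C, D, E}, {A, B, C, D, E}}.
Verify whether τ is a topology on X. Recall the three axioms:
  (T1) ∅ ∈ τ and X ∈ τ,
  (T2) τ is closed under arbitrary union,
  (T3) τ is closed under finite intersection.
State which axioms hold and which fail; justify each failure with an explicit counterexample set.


τ IS a topology on X.

Axiom (T1): ∅ ∈ τ? Yes; X ∈ τ? Yes.
Axiom (T2/T3): check pairwise unions and intersections of members of τ.
All pairwise intersections and unions checked — each lies in τ. Therefore τ satisfies (T1), (T2), (T3): it IS a topology on X.


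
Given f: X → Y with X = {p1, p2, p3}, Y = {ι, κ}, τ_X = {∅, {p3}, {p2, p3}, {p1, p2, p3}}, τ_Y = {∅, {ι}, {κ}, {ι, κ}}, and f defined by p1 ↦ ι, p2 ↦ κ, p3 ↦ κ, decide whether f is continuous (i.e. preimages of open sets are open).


f is NOT continuous.

Compute f^{-1}(U) for each U ∈ τ_Y:
  U = ∅: f^{-1}(U) = ∅ ∈ τ_X ✓.
  U = {ι}: f^{-1}(U) = {p1} ∉ τ_X ✗.
  U = {κ}: f^{-1}(U) = {p2, p3} ∈ τ_X ✓.
  U = {ι, κ}: f^{-1}(U) = {p1, p2, p3} ∈ τ_X ✓.
Found U = {ι} with f^{-1}(U) = {p1} not in τ_X. Therefore f is NOT continuous.


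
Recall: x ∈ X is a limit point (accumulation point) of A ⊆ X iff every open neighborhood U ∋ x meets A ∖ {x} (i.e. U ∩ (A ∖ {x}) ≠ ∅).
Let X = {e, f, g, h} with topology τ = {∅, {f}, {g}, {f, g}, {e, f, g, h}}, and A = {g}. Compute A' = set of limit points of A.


A' = {e, h}

For each x ∈ X, list the open sets U ∈ τ with x ∈ U, then check whether U ∩ (A ∖ {x}) ≠ ∅ for every such U.
  x = e: opens ∋ x are {e, f, g, h}; each meets A ∖ {e}, so x IS a limit point.
  x = f: open {f} ∋ x has {f} ∩ (A ∖ {f}) = ∅, so x is NOT a limit point.
  x = g: open {g} ∋ x has {g} ∩ (A ∖ {g}) = ∅, so x is NOT a limit point.
  x = h: opens ∋ x are {e, f, g, h}; each meets A ∖ {h}, so x IS a limit point.
Collecting: A' = {e, h}.


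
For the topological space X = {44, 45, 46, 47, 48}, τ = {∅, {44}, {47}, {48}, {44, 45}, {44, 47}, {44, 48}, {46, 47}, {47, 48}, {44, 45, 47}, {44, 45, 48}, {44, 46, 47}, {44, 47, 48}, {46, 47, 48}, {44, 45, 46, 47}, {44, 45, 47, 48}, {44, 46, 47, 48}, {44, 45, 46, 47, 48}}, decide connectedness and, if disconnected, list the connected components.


(X, τ) is disconnected; components = [{48}, {44, 45}, {46, 47}].

Find clopen sets (U ∈ τ with X ∖ U ∈ τ):
  U = ∅, X ∖ U = {44, 45, 46, 47, 48} — both open, so U is clopen.
  U = {48}, X ∖ U = {44, 45, 46, 47} — both open, so U is clopen.
  U = {44, 45}, X ∖ U = {46, 47, 48} — both open, so U is clopen.
  U = {46, 47}, X ∖ U = {44, 45, 48} — both open, so U is clopen.
  U = {44, 45, 48}, X ∖ U = {46, 47} — both open, so U is clopen.
  U = {46, 47, 48}, X ∖ U = {44, 45} — both open, so U is clopen.
  U = {44, 45, 46, 47}, X ∖ U = {48} — both open, so U is clopen.
  U = {44, 45, 46, 47, 48}, X ∖ U = ∅ — both open, so U is clopen.
Nontrivial clopen(s) exist: e.g. {44, 45, 48}. So (X, τ) is disconnected.
Compute connected components by grouping points that agree on all clopens:
  component: {48}
  component: {44, 45}
  component: {46, 47}


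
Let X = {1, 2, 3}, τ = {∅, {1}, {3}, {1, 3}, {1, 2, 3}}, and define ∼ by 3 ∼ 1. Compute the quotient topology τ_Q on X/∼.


X/∼ = {[1=3], [2]}; |τ_Q| = 3.

Equivalence classes: [1=3], [2].
Quotient map π: X → X/∼ sends 1 ↦ [1=3], 2 ↦ [2], 3 ↦ [1=3].
For each subset V ⊆ X/∼, compute π^{-1}(V) ⊆ X and check whether π^{-1}(V) ∈ τ. V is open in τ_Q iff π^{-1}(V) ∈ τ.
  V = {}: π^{-1}(V) = ∅ ∈ τ ✓.
  V = {[1=3]}: π^{-1}(V) = {1, 3} ∈ τ ✓.
  V = {[2]}: π^{-1}(V) = {2} ∉ τ ✗.
  V = {[1=3], [2]}: π^{-1}(V) = {1, 2, 3} ∈ τ ✓.
Open sets in the quotient: τ_Q = {{}, {[1=3]}, {[1=3], [2]}} (3 elements).


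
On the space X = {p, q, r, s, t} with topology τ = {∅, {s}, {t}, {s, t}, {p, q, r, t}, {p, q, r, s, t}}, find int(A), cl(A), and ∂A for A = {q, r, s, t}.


int(A) = {s, t}, cl(A) = {p, q, r, s, t}, ∂A = {p, q, r}.

Closed sets in (X, τ) are complements of opens:
  closed(X, τ) = {∅, {s}, {p, q, r}, {p, q, r, s}, {p, q, r, t}, {p, q, r, s, t}}.
int(A) = ⋃ {U ∈ τ : U ⊆ A}. Opens contained in A: ∅, {s}, {t}, {s, t}.
Taking the union of these: int(A) = {s, t}.
cl(A) = ⋂ {C closed : A ⊆ C}. Closed sets containing A: {p, q, r, s, t}.
Intersecting these: cl(A) = {p, q, r, s, t}.
∂A = cl(A) ∖ int(A) = {p, q, r, s, t} ∖ {s, t} = {p, q, r}.


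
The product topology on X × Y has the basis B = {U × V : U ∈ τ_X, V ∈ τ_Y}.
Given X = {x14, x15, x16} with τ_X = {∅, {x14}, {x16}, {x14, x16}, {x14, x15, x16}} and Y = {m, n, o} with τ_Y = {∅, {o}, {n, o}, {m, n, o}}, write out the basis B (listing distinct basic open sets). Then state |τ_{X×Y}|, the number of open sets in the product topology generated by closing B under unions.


Basis B = {∅ × ∅, {x14} × {o}, {x16} × {o}, {x14} × {n, o}, {x14, x16} × {o}, {x16} × {n, o}, {x14} × {m, n, o}, {x14, x15, x16} × {o}, {x16} × {m, n, o}, {x14, x16} × {n, o}, {x14, x16} × {m, n, o}, {x14, x15, x16} × {n, o}, {x14, x15, x16} × {m, n, o}}; |τ_{X×Y}| = 30.

Enumerate products U × V with U ∈ τ_X, V ∈ τ_Y (deduplicated):
  ∅ × ∅ = {} (∅)
  {x14} × {o} = {(x14,o)}
  {x16} × {o} = {(x16,o)}
  {x14} × {n, o} = {(x14,n), (x14,o)}
  {x14, x16} × {o} = {(x14,o), (x16,o)}
  {x16} × {n, o} = {(x16,n), (x16,o)}
  {x14} × {m, n, o} = {(x14,m), (x14,n), (x14,o)}
  {x14, x15, x16} × {o} = {(x14,o), (x15,o), (x16,o)}
  {x16} × {m, n, o} = {(x16,m), (x16,n), (x16,o)}
  {x14, x16} × {n, o} = {(x14,n), (x14,o), (x16,n), (x16,o)}
  {x14, x16} × {m, n, o} = {(x14,m), (x14,n), (x14,o), (x16,m), (x16,n), (x16,o)}
  {x14, x15, x16} × {n, o} = {(x14,n), (x14,o), (x15,n), (x15,o), (x16,n), (x16,o)}
  {x14, x15, x16} × {m, n, o} = {(x14,m), (x14,n), (x14,o), (x15,m), (x15,n), (x15,o), (x16,m), (x16,n), (x16,o)}
These 13 distinct sets form the basis B.
Close under arbitrary unions to get τ_{X×Y}; counting gives |τ_{X×Y}| = 30.


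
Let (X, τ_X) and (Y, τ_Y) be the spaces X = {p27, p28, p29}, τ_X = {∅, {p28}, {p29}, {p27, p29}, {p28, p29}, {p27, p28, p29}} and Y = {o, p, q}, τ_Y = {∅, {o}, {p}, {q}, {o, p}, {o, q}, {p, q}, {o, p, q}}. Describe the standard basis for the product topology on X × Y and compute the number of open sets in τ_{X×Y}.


Basis B = {∅ × ∅, {p28} × {o}, {p28} × {p}, {p28} × {q}, {p29} × {o}, {p29} × {p}, {p29} × {q}, {p27, p29} × {o}, {p27, p29} × {p}, {p27, p29} × {q}, {p28} × {o, p}, {p28} × {o, q}, {p28, p29} × {o}, {p28} × {p, q}, {p28, p29} × {p}, {p28, p29} × {q}, {p29} × {o, p}, {p29} × {o, q}, {p29} × {p, q}, {p27, p28, p29} × {o}, {p27, p28, p29} × {p}, {p27, p28, p29} × {q}, {p28} × {o, p, q}, {p29} × {o, p, q}, {p27, p29} × {o, p}, {p27, p29} × {o, q}, {p27, p29} × {p, q}, {p28, p29} × {o, p}, {p28, p29} × {o, q}, {p28, p29} × {p, q}, {p27, p29} × {o, p, q}, {p27, p28, p29} × {o, p}, {p27, p28, p29} × {o, q}, {p27, p28, p29} × {p, q}, {p28, p29} × {o, p, q}, {p27, p28, p29} × {o, p, q}}; |τ_{X×Y}| = 216.

Enumerate products U × V with U ∈ τ_X, V ∈ τ_Y (deduplicated):
  ∅ × ∅ = {} (∅)
  {p28} × {o} = {(p28,o)}
  {p28} × {p} = {(p28,p)}
  {p28} × {q} = {(p28,q)}
  {p29} × {o} = {(p29,o)}
  {p29} × {p} = {(p29,p)}
  {p29} × {q} = {(p29,q)}
  {p27, p29} × {o} = {(p27,o), (p29,o)}
  {p27, p29} × {p} = {(p27,p), (p29,p)}
  {p27, p29} × {q} = {(p27,q), (p29,q)}
  {p28} × {o, p} = {(p28,o), (p28,p)}
  {p28} × {o, q} = {(p28,o), (p28,q)}
  {p28, p29} × {o} = {(p28,o), (p29,o)}
  {p28} × {p, q} = {(p28,p), (p28,q)}
  {p28, p29} × {p} = {(p28,p), (p29,p)}
  {p28, p29} × {q} = {(p28,q), (p29,q)}
  {p29} × {o, p} = {(p29,o), (p29,p)}
  {p29} × {o, q} = {(p29,o), (p29,q)}
  {p29} × {p, q} = {(p29,p), (p29,q)}
  {p27, p28, p29} × {o} = {(p27,o), (p28,o), (p29,o)}
  {p27, p28, p29} × {p} = {(p27,p), (p28,p), (p29,p)}
  {p27, p28, p29} × {q} = {(p27,q), (p28,q), (p29,q)}
  {p28} × {o, p, q} = {(p28,o), (p28,p), (p28,q)}
  {p29} × {o, p, q} = {(p29,o), (p29,p), (p29,q)}
  {p27, p29} × {o, p} = {(p27,o), (p27,p), (p29,o), (p29,p)}
  {p27, p29} × {o, q} = {(p27,o), (p27,q), (p29,o), (p29,q)}
  {p27, p29} × {p, q} = {(p27,p), (p27,q), (p29,p), (p29,q)}
  {p28, p29} × {o, p} = {(p28,o), (p28,p), (p29,o), (p29,p)}
  {p28, p29} × {o, q} = {(p28,o), (p28,q), (p29,o), (p29,q)}
  {p28, p29} × {p, q} = {(p28,p), (p28,q), (p29,p), (p29,q)}
  {p27, p29} × {o, p, q} = {(p27,o), (p27,p), (p27,q), (p29,o), (p29,p), (p29,q)}
  {p27, p28, p29} × {o, p} = {(p27,o), (p27,p), (p28,o), (p28,p), (p29,o), (p29,p)}
  {p27, p28, p29} × {o, q} = {(p27,o), (p27,q), (p28,o), (p28,q), (p29,o), (p29,q)}
  {p27, p28, p29} × {p, q} = {(p27,p), (p27,q), (p28,p), (p28,q), (p29,p), (p29,q)}
  {p28, p29} × {o, p, q} = {(p28,o), (p28,p), (p28,q), (p29,o), (p29,p), (p29,q)}
  {p27, p28, p29} × {o, p, q} = {(p27,o), (p27,p), (p27,q), (p28,o), (p28,p), (p28,q), (p29,o), (p29,p), (p29,q)}
These 36 distinct sets form the basis B.
Close under arbitrary unions to get τ_{X×Y}; counting gives |τ_{X×Y}| = 216.


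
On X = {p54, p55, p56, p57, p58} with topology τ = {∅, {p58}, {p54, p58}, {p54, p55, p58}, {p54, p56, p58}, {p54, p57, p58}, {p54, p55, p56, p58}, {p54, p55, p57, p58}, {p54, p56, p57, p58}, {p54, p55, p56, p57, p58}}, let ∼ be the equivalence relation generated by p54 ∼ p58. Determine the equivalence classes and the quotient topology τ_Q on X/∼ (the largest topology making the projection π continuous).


X/∼ = {[p54=p58], [p55], [p56], [p57]}; |τ_Q| = 9.

Equivalence classes: [p54=p58], [p55], [p56], [p57].
Quotient map π: X → X/∼ sends p54 ↦ [p54=p58], p55 ↦ [p55], p56 ↦ [p56], p57 ↦ [p57], p58 ↦ [p54=p58].
For each subset V ⊆ X/∼, compute π^{-1}(V) ⊆ X and check whether π^{-1}(V) ∈ τ. V is open in τ_Q iff π^{-1}(V) ∈ τ.
  V = {}: π^{-1}(V) = ∅ ∈ τ ✓.
  V = {[p54=p58]}: π^{-1}(V) = {p54, p58} ∈ τ ✓.
  V = {[p55]}: π^{-1}(V) = {p55} ∉ τ ✗.
  V = {[p54=p58], [p55]}: π^{-1}(V) = {p54, p55, p58} ∈ τ ✓.
  V = {[p56]}: π^{-1}(V) = {p56} ∉ τ ✗.
  V = {[p54=p58], [p56]}: π^{-1}(V) = {p54, p56, p58} ∈ τ ✓.
  V = {[p55], [p56]}: π^{-1}(V) = {p55, p56} ∉ τ ✗.
  V = {[p54=p58], [p55], [p56]}: π^{-1}(V) = {p54, p55, p56, p58} ∈ τ ✓.
  V = {[p57]}: π^{-1}(V) = {p57} ∉ τ ✗.
  V = {[p54=p58], [p57]}: π^{-1}(V) = {p54, p57, p58} ∈ τ ✓.
  V = {[p55], [p57]}: π^{-1}(V) = {p55, p57} ∉ τ ✗.
  V = {[p54=p58], [p55], [p57]}: π^{-1}(V) = {p54, p55, p57, p58} ∈ τ ✓.
  V = {[p56], [p57]}: π^{-1}(V) = {p56, p57} ∉ τ ✗.
  V = {[p54=p58], [p56], [p57]}: π^{-1}(V) = {p54, p56, p57, p58} ∈ τ ✓.
  V = {[p55], [p56], [p57]}: π^{-1}(V) = {p55, p56, p57} ∉ τ ✗.
  V = {[p54=p58], [p55], [p56], [p57]}: π^{-1}(V) = {p54, p55, p56, p57, p58} ∈ τ ✓.
Open sets in the quotient: τ_Q = {{}, {[p54=p58]}, {[p54=p58], [p55]}, {[p54=p58], [p56]}, {[p54=p58], [p55], [p56]}, {[p54=p58], [p57]}, {[p54=p58], [p55], [p57]}, {[p54=p58], [p56], [p57]}, {[p54=p58], [p55], [p56], [p57]}} (9 elements).
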